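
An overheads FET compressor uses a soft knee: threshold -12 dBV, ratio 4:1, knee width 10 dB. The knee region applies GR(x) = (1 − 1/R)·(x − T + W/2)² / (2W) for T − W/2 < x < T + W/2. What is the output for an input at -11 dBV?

-12.35 dBV

x − T + W/2 = -11 − (-12) + 5 = 6.
GR = (1 − 1/4) × 6² / 20 = 0.75 × 36 / 20 = 1.35 dB.
Output = -11 − 1.35 = -12.35 dBV.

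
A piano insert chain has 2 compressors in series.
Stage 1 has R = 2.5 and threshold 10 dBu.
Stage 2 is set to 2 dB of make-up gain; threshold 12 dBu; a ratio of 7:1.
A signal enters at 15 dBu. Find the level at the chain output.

Stage 1: 5 dB above 10 dBu, reduced 2.5:1 to 2 dB above → 12 dBu.
Stage 2: 12 dBu ≤ 12 dBu, so stage 2 doesn't engage; make-up brings it to 14 dBu.

14 dBu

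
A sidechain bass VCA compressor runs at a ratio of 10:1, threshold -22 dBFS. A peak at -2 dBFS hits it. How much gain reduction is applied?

-2 dBFS exceeds the threshold by 20 dB.
A 10:1 ratio leaves 2 dB of that excess.
GR = overshoot in − overshoot out = 20 − 2 = 18 dB.

18 dB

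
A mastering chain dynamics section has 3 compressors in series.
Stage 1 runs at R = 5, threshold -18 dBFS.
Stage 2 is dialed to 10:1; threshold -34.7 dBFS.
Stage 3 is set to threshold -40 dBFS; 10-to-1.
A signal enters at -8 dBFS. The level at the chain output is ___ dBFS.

Stage 1: overshoot 10 dB → 10/5 = 2 dB → -16 dBFS.
Stage 2: -16 dBFS is 18.7 dB over -34.7 dBFS; at 10:1 that becomes 1.87 dB over, giving -32.83 dBFS.
Stage 3: 7.17 dB above -40 dBFS, reduced 10:1 to 0.717 dB above → -39.283 dBFS.

-39.283 dBFS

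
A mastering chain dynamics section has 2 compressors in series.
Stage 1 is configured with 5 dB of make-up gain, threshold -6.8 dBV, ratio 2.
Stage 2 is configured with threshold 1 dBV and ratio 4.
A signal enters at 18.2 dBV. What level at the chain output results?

3.425 dBV

Stage 1: 25 dB above -6.8 dBV, reduced 2:1 to 12.5 dB above → 5.7 dBV; +5 dB make-up → 10.7 dBV.
Stage 2: overshoot 9.7 dB → 9.7/4 = 2.425 dB → 3.425 dBV.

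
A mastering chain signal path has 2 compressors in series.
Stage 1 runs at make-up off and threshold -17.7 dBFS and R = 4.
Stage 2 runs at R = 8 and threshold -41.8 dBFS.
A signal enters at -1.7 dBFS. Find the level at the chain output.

-38.2875 dBFS

Stage 1: 16 dB above -17.7 dBFS, reduced 4:1 to 4 dB above → -13.7 dBFS.
Stage 2: -13.7 dBFS is 28.1 dB over -41.8 dBFS; at 8:1 that becomes 3.5125 dB over, giving -38.2875 dBFS.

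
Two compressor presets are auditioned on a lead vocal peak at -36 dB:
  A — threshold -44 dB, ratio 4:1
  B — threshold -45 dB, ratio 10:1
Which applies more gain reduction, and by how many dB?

B, by 2.1 dB

A: GR = 8 − 8/4 = 6 dB.
B: GR = 9 − 9/10 = 8.1 dB.
B reduces 2.1 dB more.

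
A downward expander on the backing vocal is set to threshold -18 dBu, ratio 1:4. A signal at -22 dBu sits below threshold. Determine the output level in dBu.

-34 dBu

The input is 4 dB below the -18 dBu threshold.
A 1:4 expander multiplies undershoot by 4: 4 × 4 = 16 dB below threshold.
Output = -18 − 16 = -34 dBu.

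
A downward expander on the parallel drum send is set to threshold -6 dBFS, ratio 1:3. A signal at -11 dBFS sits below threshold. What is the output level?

Undershoot = (-6) − (-11) = 5 dB.
At 1:3, that expands to 15 dB under threshold.
Output = -6 − 15 = -21 dBFS.

-21 dBFS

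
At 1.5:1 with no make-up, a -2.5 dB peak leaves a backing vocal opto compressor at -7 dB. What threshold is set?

Input is 13.5 dB above T (since output overshoot × R = input overshoot: (-7 − T)·1.5 = -2.5 − T gives T = -16 dB).
Check: -16 + (-2.5 − (-16))/1.5 = -16 + 9 = -7 dB. ✓

-16 dB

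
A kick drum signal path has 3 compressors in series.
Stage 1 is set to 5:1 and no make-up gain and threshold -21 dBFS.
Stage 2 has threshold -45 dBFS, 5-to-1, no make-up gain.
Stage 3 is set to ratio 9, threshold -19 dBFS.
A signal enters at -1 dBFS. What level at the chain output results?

Stage 1: overshoot 20 dB → 20/5 = 4 dB → -17 dBFS.
Stage 2: 28 dB above -45 dBFS, reduced 5:1 to 5.6 dB above → -39.4 dBFS.
Stage 3: below threshold (-39.4 ≤ -19); passes unchanged; output -39.4 dBFS.

-39.4 dBFS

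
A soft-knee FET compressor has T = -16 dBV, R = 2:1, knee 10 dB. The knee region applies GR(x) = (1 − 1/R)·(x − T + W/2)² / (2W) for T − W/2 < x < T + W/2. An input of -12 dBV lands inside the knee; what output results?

-14.025 dBV

x − T + W/2 = -12 − (-16) + 5 = 9.
GR = (1 − 1/2) × 9² / 20 = 0.5 × 81 / 20 = 2.025 dB.
Output = -12 − 2.025 = -14.025 dBV.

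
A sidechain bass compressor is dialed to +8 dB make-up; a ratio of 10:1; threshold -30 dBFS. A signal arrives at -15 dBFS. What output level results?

-20.5 dBFS

The input is 15 dB above the -30 dBFS threshold.
The 15 dB excess becomes 1.5 dB after 10:1 reduction.
So the level is -30 + 1.5 = -28.5 dBFS; make-up adds 8 dB, giving -20.5 dBFS.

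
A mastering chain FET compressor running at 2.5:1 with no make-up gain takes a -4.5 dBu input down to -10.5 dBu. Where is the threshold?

-14.5 dBu

Gain reduction = -4.5 − (-10.5) = 6 dB; output overshoot = GR / (R − 1) = 6 / 1.5 = 4 dB.
Threshold = output − output overshoot = -10.5 − 4 = -14.5 dBu.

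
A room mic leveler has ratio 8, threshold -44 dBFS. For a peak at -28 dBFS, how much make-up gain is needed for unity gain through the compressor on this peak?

14 dB

Overshoot 16 dB → 16/8 = 2 dB after compression, so the compressed level is -44 + 2 = -42 dBFS.
Make-up = target − compressed = -28 − (-42) = 14 dB.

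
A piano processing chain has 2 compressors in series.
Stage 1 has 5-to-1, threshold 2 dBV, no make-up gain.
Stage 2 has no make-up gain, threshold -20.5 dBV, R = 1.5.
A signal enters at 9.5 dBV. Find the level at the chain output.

-4.5 dBV

Stage 1: overshoot 7.5 dB → 7.5/5 = 1.5 dB → 3.5 dBV.
Stage 2: overshoot 24 dB → 24/1.5 = 16 dB → -4.5 dBV.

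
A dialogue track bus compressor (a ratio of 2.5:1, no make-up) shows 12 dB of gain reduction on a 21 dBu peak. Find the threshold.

Input is 20 dB above T (since output overshoot × R = input overshoot: (9 − T)·2.5 = 21 − T gives T = 1 dBu).
Check: 1 + (21 − 1)/2.5 = 1 + 8 = 9 dBu. ✓

1 dBu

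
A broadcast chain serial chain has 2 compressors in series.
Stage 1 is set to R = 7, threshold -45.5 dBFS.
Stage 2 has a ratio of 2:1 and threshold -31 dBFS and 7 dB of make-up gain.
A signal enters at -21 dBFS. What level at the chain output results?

Stage 1: 24.5 dB above -45.5 dBFS, reduced 7:1 to 3.5 dB above → -42 dBFS.
Stage 2: -42 dBFS ≤ -31 dBFS, so stage 2 doesn't engage; make-up brings it to -35 dBFS.

-35 dBFS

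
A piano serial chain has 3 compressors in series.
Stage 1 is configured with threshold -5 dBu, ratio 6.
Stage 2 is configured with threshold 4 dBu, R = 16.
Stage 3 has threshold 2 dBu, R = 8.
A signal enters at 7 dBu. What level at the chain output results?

Stage 1: 12 dB above -5 dBu, reduced 6:1 to 2 dB above → -3 dBu.
Stage 2: -3 dBu is at or below the 4 dBu threshold — no compression; output -3 dBu.
Stage 3: -3 dBu is at or below the 2 dBu threshold — no compression; output -3 dBu.

-3 dBu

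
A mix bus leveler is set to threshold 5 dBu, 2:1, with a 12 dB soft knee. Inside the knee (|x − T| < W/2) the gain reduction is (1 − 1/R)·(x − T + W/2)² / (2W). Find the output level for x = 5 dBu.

x − T + W/2 = 5 − 5 + 6 = 6.
GR = (1 − 1/2) × 6² / 24 = 0.5 × 36 / 24 = 0.75 dB.
Output = 5 − 0.75 = 4.25 dBu.

4.25 dBu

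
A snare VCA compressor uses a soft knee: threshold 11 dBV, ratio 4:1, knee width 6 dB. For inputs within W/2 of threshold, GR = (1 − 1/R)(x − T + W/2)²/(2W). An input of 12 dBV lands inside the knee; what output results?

11 dBV

x − T + W/2 = 12 − 11 + 3 = 4.
GR = (1 − 1/4) × 4² / 12 = 0.75 × 16 / 12 = 1 dB.
Output = 12 − 1 = 11 dBV.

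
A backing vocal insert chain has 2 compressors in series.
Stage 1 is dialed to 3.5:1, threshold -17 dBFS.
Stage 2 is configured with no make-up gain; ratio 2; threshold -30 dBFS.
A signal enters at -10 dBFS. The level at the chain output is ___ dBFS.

-22.5 dBFS

Stage 1: -10 dBFS is 7 dB over -17 dBFS; at 3.5:1 that becomes 2 dB over, giving -15 dBFS.
Stage 2: 15 dB above -30 dBFS, reduced 2:1 to 7.5 dB above → -22.5 dBFS.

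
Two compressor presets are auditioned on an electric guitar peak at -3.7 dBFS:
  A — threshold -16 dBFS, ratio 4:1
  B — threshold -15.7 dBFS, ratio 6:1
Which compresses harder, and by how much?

B, by 0.775 dB

A: GR = 12.3 − 12.3/4 = 9.225 dB.
B: GR = 12 − 12/6 = 10 dB.
Difference: 0.775 dB in favour of B.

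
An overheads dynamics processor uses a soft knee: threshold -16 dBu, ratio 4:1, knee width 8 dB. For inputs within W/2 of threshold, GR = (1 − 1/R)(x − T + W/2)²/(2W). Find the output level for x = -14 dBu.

-15.6875 dBu

x − T + W/2 = -14 − (-16) + 4 = 6.
GR = (1 − 1/4) × 6² / 16 = 0.75 × 36 / 16 = 1.6875 dB.
Output = -14 − 1.6875 = -15.6875 dBu.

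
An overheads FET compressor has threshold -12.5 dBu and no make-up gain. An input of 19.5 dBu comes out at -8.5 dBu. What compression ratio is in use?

8:1

Input overshoot = 19.5 − (-12.5) = 32 dB; output overshoot = -8.5 − (-12.5) = 4 dB.
Ratio = 32 / 4 = 8.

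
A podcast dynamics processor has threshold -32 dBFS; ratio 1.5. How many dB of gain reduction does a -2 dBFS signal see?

The signal is 30 dB above threshold.
At 1.5:1, output sits 30/1.5 = 20 dB above threshold.
GR = overshoot in − overshoot out = 30 − 20 = 10 dB.

10 dB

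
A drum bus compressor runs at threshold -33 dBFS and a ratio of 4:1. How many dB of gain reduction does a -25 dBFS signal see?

The signal is 8 dB above threshold.
At 4:1, output sits 8/4 = 2 dB above threshold.
GR = overshoot in − overshoot out = 8 − 2 = 6 dB.

6 dB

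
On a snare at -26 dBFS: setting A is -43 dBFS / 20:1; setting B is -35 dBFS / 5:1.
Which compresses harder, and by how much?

A, by 8.95 dB

A: 17 dB over, compressed to 0.85 dB over, so 16.15 dB of GR.
B: 9 dB over, compressed to 1.8 dB over, so 7.2 dB of GR.
Difference: 8.95 dB in favour of A.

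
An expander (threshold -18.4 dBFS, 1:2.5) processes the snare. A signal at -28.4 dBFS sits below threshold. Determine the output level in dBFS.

-43.4 dBFS

The input is 10 dB below the -18.4 dBFS threshold.
A 1:2.5 expander multiplies undershoot by 2.5: 10 × 2.5 = 25 dB below threshold.
Output = -18.4 − 25 = -43.4 dBFS.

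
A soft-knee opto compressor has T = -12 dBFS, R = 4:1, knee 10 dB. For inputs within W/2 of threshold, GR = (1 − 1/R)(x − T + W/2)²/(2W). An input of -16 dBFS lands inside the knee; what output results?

-16.0375 dBFS

x − T + W/2 = -16 − (-12) + 5 = 1.
GR = (1 − 1/4) × 1² / 20 = 0.75 × 1 / 20 = 0.0375 dB.
Output = -16 − 0.0375 = -16.0375 dBFS.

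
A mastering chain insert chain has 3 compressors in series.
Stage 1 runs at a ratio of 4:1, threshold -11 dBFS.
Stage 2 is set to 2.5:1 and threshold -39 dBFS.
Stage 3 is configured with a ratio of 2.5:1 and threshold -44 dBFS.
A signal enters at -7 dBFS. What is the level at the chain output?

-37.36 dBFS

Stage 1: -7 dBFS is 4 dB over -11 dBFS; at 4:1 that becomes 1 dB over, giving -10 dBFS.
Stage 2: 29 dB above -39 dBFS, reduced 2.5:1 to 11.6 dB above → -27.4 dBFS.
Stage 3: 16.6 dB above -44 dBFS, reduced 2.5:1 to 6.64 dB above → -37.36 dBFS.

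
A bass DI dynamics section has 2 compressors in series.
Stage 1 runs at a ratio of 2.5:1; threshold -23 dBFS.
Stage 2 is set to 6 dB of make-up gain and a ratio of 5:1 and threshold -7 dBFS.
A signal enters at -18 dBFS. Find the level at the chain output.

-15 dBFS

Stage 1: 5 dB above -23 dBFS, reduced 2.5:1 to 2 dB above → -21 dBFS.
Stage 2: -21 dBFS ≤ -7 dBFS, so stage 2 doesn't engage; make-up brings it to -15 dBFS.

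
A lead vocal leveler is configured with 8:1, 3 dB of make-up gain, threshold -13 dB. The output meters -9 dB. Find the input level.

-5 dB

Remove make-up: -9 − 3 = -12 dB.
The compressed level sits -12 − (-13) = 1 dB over threshold.
Undo the ratio: input overshoot = 1 × 8 = 8 dB, giving input = -5 dB.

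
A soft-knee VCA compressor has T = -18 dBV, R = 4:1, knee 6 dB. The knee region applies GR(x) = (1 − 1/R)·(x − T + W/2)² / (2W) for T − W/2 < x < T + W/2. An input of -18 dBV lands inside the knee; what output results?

x − T + W/2 = -18 − (-18) + 3 = 3.
GR = (1 − 1/4) × 3² / 12 = 0.75 × 9 / 12 = 0.5625 dB.
Output = -18 − 0.5625 = -18.5625 dBV.

-18.5625 dBV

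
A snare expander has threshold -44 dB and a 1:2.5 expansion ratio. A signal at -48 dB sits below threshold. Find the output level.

Below threshold, a 1:2.5 expander applies gain = (2.5−1)×(T − x) of attenuation.
(2.5−1) × 4 = 6 dB, so output = -48 − 6 = -54 dB.

-54 dB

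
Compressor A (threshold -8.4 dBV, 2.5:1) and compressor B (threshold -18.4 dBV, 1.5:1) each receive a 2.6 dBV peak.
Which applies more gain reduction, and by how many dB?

B, by 0.4 dB

A: GR = 11 − 11/2.5 = 6.6 dB.
B: GR = 21 − 21/1.5 = 7 dB.
B applies 0.4 dB more gain reduction.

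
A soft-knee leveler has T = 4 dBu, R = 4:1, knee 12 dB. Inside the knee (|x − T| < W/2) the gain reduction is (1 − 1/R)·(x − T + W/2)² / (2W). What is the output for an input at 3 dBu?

2.21875 dBu

x − T + W/2 = 3 − 4 + 6 = 5.
GR = (1 − 1/4) × 5² / 24 = 0.75 × 25 / 24 = 0.78125 dB.
Output = 3 − 0.78125 = 2.21875 dBu.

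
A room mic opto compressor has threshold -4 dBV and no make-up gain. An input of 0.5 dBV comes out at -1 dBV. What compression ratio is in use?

1.5:1

Input overshoot = 0.5 − (-4) = 4.5 dB; output overshoot = -1 − (-4) = 3 dB.
Ratio = 4.5 / 3 = 1.5.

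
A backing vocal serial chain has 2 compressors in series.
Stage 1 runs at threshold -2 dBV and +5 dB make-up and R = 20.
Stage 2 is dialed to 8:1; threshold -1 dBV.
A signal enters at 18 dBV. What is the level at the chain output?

Stage 1: 20 dB above -2 dBV, reduced 20:1 to 1 dB above → -1 dBV; +5 dB make-up → 4 dBV.
Stage 2: 5 dB above -1 dBV, reduced 8:1 to 0.625 dB above → -0.375 dBV.

-0.375 dBV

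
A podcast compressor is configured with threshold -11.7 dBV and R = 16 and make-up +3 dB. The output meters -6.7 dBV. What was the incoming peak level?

Before make-up, the level was -6.7 − 3 = -9.7 dBV.
That's 2 dB above the -11.7 dBV threshold.
Before 16:1 compression the overshoot was 2 × 16 = 32 dB, so input = -11.7 + 32 = 20.3 dBV.

20.3 dBV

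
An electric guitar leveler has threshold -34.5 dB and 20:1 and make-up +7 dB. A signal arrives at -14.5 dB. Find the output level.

-26.5 dB

Overshoot: -14.5 − (-34.5) = 20 dB.
20:1 compression reduces that to 20/20 = 1 dB over.
That puts the output at -33.5 dB; make-up adds 7 dB, giving -26.5 dB.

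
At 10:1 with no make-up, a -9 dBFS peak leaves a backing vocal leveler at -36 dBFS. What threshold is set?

Let T be the threshold. Output overshoot = (input overshoot)/R, so -36 − T = (-9 − T)/10.
10·(-36 − T) = -9 − T → 9·T = -360 − (-9) = -351.
T = -351/9 = -39 dBFS.

-39 dBFS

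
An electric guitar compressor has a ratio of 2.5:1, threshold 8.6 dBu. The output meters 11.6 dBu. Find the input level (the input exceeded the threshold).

The compressed level sits 11.6 − 8.6 = 3 dB over threshold.
Undo the ratio: input overshoot = 3 × 2.5 = 7.5 dB, giving input = 16.1 dBu.

16.1 dBu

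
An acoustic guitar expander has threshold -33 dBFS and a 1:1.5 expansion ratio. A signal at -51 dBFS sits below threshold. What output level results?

The input is 18 dB below the -33 dBFS threshold.
A 1:1.5 expander multiplies undershoot by 1.5: 18 × 1.5 = 27 dB below threshold.
Output = -33 − 27 = -60 dBFS.

-60 dBFS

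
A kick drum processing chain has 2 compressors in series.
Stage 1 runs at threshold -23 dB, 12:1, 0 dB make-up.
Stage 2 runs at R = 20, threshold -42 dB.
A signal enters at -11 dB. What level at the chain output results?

Stage 1: -11 dB is 12 dB over -23 dB; at 12:1 that becomes 1 dB over, giving -22 dB.
Stage 2: 20 dB above -42 dB, reduced 20:1 to 1 dB above → -41 dB.

-41 dB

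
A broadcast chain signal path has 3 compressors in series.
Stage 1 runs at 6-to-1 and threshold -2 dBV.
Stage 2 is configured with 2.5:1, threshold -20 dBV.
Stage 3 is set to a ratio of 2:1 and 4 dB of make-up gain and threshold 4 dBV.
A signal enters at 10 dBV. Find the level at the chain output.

Stage 1: 12 dB above -2 dBV, reduced 6:1 to 2 dB above → 0 dBV.
Stage 2: 20 dB above -20 dBV, reduced 2.5:1 to 8 dB above → -12 dBV.
Stage 3: below threshold (-12 ≤ 4); passes unchanged; make-up brings it to -8 dBV.

-8 dBV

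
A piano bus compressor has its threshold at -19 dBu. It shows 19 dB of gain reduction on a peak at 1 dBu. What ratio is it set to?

Input overshoot = 1 − (-19) = 20 dB.
Output overshoot = 20 − 19 = 1 dB.
Ratio = input overshoot / output overshoot = 20 / 1 = 20.

20:1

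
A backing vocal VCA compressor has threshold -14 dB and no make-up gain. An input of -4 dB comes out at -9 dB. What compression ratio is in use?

2:1

Input overshoot = -4 − (-14) = 10 dB; output overshoot = -9 − (-14) = 5 dB.
Ratio = 10 / 5 = 2.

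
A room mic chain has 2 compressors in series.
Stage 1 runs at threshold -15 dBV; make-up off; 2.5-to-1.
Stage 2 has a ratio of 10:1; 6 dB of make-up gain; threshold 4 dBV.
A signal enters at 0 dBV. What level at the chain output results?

-3 dBV

Stage 1: overshoot 15 dB → 15/2.5 = 6 dB → -9 dBV.
Stage 2: -9 dBV ≤ 4 dBV, so stage 2 doesn't engage; make-up brings it to -3 dBV.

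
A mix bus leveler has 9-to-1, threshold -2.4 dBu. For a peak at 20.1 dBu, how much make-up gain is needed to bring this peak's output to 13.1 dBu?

13 dB

Without make-up, output = threshold + overshoot/9 = -2.4 + 2.5 = 0.1 dBu.
Gap to target: 13 dB.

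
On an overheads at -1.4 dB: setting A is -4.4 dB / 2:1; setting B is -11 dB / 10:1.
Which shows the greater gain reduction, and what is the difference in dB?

A: overshoot 3 dB → output overshoot 1.5 dB → GR 1.5 dB.
B: overshoot 9.6 dB → output overshoot 0.96 dB → GR 8.64 dB.
Difference: 7.14 dB in favour of B.

B, by 7.14 dB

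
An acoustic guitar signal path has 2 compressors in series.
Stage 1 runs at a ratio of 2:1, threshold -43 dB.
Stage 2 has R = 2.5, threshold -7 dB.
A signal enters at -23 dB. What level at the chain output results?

-33 dB

Stage 1: overshoot 20 dB → 20/2 = 10 dB → -33 dB.
Stage 2: below threshold (-33 ≤ -7); passes unchanged; output -33 dB.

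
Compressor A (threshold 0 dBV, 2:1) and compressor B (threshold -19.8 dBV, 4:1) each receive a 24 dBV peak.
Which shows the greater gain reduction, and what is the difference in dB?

A: overshoot 24 dB → output overshoot 12 dB → GR 12 dB.
B: overshoot 43.8 dB → output overshoot 10.95 dB → GR 32.85 dB.
Difference: 20.85 dB in favour of B.

B, by 20.85 dB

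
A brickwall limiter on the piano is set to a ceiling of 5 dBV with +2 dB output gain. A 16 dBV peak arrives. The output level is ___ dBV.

The limiter clamps the peak to its 5 dBV ceiling.
Output gain then adds 2 dB: 5 + 2 = 7 dBV.

7 dBV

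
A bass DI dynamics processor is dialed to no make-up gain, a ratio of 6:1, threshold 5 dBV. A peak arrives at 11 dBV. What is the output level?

The input is 6 dB above the 5 dBV threshold.
The 6 dB excess becomes 1 dB after 6:1 reduction.
So the level is 5 + 1 = 6 dBV.

6 dBV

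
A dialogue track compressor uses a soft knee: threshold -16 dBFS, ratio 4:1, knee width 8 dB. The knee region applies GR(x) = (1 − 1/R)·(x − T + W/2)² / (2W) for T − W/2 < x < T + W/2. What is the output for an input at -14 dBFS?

-15.6875 dBFS

x − T + W/2 = -14 − (-16) + 4 = 6.
GR = (1 − 1/4) × 6² / 16 = 0.75 × 36 / 16 = 1.6875 dB.
Output = -14 − 1.6875 = -15.6875 dBFS.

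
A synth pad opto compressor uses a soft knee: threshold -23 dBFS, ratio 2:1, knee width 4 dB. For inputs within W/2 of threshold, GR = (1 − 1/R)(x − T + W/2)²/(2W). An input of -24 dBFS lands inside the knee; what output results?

x − T + W/2 = -24 − (-23) + 2 = 1.
GR = (1 − 1/2) × 1² / 8 = 0.5 × 1 / 8 = 0.0625 dB.
Output = -24 − 0.0625 = -24.0625 dBFS.

-24.0625 dBFS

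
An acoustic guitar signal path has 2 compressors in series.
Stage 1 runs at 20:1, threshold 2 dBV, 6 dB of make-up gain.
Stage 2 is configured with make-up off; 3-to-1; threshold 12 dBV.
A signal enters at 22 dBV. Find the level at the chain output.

9 dBV

Stage 1: 22 dBV is 20 dB over 2 dBV; at 20:1 that becomes 1 dB over, giving 3 dBV; +6 dB make-up → 9 dBV.
Stage 2: 9 dBV is at or below the 12 dBV threshold — no compression; output 9 dBV.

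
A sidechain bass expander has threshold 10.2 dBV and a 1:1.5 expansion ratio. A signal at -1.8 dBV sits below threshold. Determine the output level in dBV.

Undershoot = 10.2 − (-1.8) = 12 dB.
At 1:1.5, that expands to 18 dB under threshold.
Output = 10.2 − 18 = -7.8 dBV.

-7.8 dBV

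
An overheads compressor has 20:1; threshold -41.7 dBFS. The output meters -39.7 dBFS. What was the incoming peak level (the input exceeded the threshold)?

The compressed level sits -39.7 − (-41.7) = 2 dB over threshold.
Input overshoot = R × output overshoot = 40 dB → input = -41.7 + 40 = -1.7 dBFS.

-1.7 dBFS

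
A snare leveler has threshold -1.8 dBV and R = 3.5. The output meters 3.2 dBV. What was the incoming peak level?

That's 5 dB above the -1.8 dBV threshold.
Undo the ratio: input overshoot = 5 × 3.5 = 17.5 dB, giving input = 15.7 dBV.

15.7 dBV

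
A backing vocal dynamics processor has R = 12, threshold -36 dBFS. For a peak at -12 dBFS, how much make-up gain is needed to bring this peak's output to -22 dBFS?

Overshoot 24 dB → 24/12 = 2 dB after compression, so the compressed level is -36 + 2 = -34 dBFS.
Make-up = target − compressed = -22 − (-34) = 12 dB.

12 dB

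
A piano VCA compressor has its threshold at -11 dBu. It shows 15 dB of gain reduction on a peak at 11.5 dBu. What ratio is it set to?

Input overshoot = 11.5 − (-11) = 22.5 dB.
Output overshoot = 22.5 − 15 = 7.5 dB.
Ratio = input overshoot / output overshoot = 22.5 / 7.5 = 3.

3:1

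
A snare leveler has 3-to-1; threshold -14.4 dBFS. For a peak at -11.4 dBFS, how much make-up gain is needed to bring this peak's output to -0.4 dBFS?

13 dB

Without make-up, output = threshold + overshoot/3 = -14.4 + 1 = -13.4 dBFS.
Gap to target: 13 dB.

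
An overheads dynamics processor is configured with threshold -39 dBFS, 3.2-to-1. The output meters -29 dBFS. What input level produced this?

That's 10 dB above the -39 dBFS threshold.
Undo the ratio: input overshoot = 10 × 3.2 = 32 dB, giving input = -7 dBFS.

-7 dBFS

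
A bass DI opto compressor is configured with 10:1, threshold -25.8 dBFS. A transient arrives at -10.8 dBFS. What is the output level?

-24.3 dBFS

The input is 15 dB above the -25.8 dBFS threshold.
The 15 dB excess becomes 1.5 dB after 10:1 reduction.
Output = -25.8 + 1.5 = -24.3 dBFS.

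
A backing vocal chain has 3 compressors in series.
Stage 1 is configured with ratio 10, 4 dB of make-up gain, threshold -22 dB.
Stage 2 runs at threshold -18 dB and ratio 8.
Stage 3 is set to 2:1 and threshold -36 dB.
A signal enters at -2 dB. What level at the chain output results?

Stage 1: 20 dB above -22 dB, reduced 10:1 to 2 dB above → -20 dB; +4 dB make-up → -16 dB.
Stage 2: -16 dB is 2 dB over -18 dB; at 8:1 that becomes 0.25 dB over, giving -17.75 dB.
Stage 3: overshoot 18.25 dB → 18.25/2 = 9.125 dB → -26.875 dB.

-26.875 dB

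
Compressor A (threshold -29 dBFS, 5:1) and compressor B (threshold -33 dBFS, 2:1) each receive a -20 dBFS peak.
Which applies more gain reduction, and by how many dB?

A: GR = 9 − 9/5 = 7.2 dB.
B: GR = 13 − 13/2 = 6.5 dB.
A reduces 0.7 dB more.

A, by 0.7 dB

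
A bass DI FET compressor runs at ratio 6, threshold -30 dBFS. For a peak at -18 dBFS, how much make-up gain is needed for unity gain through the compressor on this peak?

The peak compresses to -30 + 12/6 = -28 dBFS.
To reach -18 dBFS requires -18 − (-28) = 10 dB of make-up.

10 dB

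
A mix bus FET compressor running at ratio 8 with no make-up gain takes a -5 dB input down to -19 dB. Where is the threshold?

Let T be the threshold. Output overshoot = (input overshoot)/R, so -19 − T = (-5 − T)/8.
8·(-19 − T) = -5 − T → 7·T = -152 − (-5) = -147.
T = -147/7 = -21 dB.

-21 dB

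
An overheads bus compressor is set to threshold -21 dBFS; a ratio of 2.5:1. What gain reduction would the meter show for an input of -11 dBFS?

6 dB

Overshoot = -11 − (-21) = 10 dB.
At 2.5:1, output sits 10/2.5 = 4 dB above threshold.
GR = overshoot in − overshoot out = 10 − 4 = 6 dB.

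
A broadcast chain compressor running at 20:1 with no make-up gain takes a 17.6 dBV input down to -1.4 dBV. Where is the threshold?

-2.4 dBV

Let T be the threshold. Output overshoot = (input overshoot)/R, so -1.4 − T = (17.6 − T)/20.
20·(-1.4 − T) = 17.6 − T → 19·T = -28 − 17.6 = -45.6.
T = -45.6/19 = -2.4 dBV.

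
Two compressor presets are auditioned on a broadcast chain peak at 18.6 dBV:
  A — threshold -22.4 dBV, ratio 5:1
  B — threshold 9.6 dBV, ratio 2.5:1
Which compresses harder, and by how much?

A: overshoot 41 dB → output overshoot 8.2 dB → GR 32.8 dB.
B: overshoot 9 dB → output overshoot 3.6 dB → GR 5.4 dB.
Difference: 27.4 dB in favour of A.

A, by 27.4 dB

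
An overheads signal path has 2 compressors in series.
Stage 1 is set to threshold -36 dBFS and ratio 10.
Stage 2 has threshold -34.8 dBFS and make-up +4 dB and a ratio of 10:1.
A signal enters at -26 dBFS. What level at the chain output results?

Stage 1: 10 dB above -36 dBFS, reduced 10:1 to 1 dB above → -35 dBFS.
Stage 2: -35 dBFS ≤ -34.8 dBFS, so stage 2 doesn't engage; make-up brings it to -31 dBFS.

-31 dBFS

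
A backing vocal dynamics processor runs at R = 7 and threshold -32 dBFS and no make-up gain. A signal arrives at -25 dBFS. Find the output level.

The input is 7 dB above the -32 dBFS threshold.
The 7 dB excess becomes 1 dB after 7:1 reduction.
That puts the output at -31 dBFS.

-31 dBFS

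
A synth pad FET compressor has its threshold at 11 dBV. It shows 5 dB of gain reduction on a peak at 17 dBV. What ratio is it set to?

Input overshoot = 17 − 11 = 6 dB.
Output overshoot = 6 − 5 = 1 dB.
Ratio = input overshoot / output overshoot = 6 / 1 = 6.

6:1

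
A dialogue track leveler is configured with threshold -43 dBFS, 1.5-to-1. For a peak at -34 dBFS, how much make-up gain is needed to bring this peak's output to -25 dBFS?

12 dB

Overshoot 9 dB → 9/1.5 = 6 dB after compression, so the compressed level is -43 + 6 = -37 dBFS.
Make-up = target − compressed = -25 − (-37) = 12 dB.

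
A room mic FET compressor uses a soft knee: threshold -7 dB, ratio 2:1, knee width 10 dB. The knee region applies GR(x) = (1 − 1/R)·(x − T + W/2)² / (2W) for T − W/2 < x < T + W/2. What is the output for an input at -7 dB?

x − T + W/2 = -7 − (-7) + 5 = 5.
GR = (1 − 1/2) × 5² / 20 = 0.5 × 25 / 20 = 0.625 dB.
Output = -7 − 0.625 = -7.625 dB.

-7.625 dB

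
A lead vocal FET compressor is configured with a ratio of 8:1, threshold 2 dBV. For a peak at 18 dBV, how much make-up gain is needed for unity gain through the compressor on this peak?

The peak compresses to 2 + 16/8 = 4 dBV.
To reach 18 dBV requires 18 − 4 = 14 dB of make-up.

14 dB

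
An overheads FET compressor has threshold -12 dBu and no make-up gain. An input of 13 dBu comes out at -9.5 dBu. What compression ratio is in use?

10:1

Input overshoot = 13 − (-12) = 25 dB; output overshoot = -9.5 − (-12) = 2.5 dB.
Ratio = 25 / 2.5 = 10.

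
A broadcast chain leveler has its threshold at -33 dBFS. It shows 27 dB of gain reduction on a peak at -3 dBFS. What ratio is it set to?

Input overshoot = -3 − (-33) = 30 dB.
Output overshoot = 30 − 27 = 3 dB.
Ratio = input overshoot / output overshoot = 30 / 3 = 10.

10:1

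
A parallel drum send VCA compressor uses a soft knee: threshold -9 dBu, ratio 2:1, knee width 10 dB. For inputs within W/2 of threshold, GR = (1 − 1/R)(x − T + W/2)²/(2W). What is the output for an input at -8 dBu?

-8.9 dBu

x − T + W/2 = -8 − (-9) + 5 = 6.
GR = (1 − 1/2) × 6² / 20 = 0.5 × 36 / 20 = 0.9 dB.
Output = -8 − 0.9 = -8.9 dBu.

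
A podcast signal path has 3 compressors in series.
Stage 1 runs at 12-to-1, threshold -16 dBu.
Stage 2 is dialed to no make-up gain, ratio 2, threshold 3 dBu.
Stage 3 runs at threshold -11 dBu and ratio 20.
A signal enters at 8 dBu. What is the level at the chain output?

Stage 1: 8 dBu is 24 dB over -16 dBu; at 12:1 that becomes 2 dB over, giving -14 dBu.
Stage 2: -14 dBu is at or below the 3 dBu threshold — no compression; output -14 dBu.
Stage 3: -14 dBu is at or below the -11 dBu threshold — no compression; output -14 dBu.

-14 dBu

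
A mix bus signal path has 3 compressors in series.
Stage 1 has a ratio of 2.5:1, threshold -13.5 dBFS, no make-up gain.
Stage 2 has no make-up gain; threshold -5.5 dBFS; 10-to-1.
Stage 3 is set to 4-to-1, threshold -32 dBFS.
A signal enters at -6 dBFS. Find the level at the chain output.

-26.625 dBFS

Stage 1: -6 dBFS is 7.5 dB over -13.5 dBFS; at 2.5:1 that becomes 3 dB over, giving -10.5 dBFS.
Stage 2: below threshold (-10.5 ≤ -5.5); passes unchanged; output -10.5 dBFS.
Stage 3: 21.5 dB above -32 dBFS, reduced 4:1 to 5.375 dB above → -26.625 dBFS.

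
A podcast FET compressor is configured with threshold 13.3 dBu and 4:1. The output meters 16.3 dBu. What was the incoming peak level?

25.3 dBu

Post-compression overshoot = 16.3 − 13.3 = 3 dB.
Before 4:1 compression the overshoot was 3 × 4 = 12 dB, so input = 13.3 + 12 = 25.3 dBu.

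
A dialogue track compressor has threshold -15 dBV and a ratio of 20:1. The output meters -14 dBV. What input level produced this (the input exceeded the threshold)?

Post-compression overshoot = -14 − (-15) = 1 dB.
Before 20:1 compression the overshoot was 1 × 20 = 20 dB, so input = -15 + 20 = 5 dBV.

5 dBV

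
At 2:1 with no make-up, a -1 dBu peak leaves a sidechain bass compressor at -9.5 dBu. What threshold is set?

Input is 17 dB above T (since output overshoot × R = input overshoot: (-9.5 − T)·2 = -1 − T gives T = -18 dBu).
Check: -18 + (-1 − (-18))/2 = -18 + 8.5 = -9.5 dBu. ✓

-18 dBu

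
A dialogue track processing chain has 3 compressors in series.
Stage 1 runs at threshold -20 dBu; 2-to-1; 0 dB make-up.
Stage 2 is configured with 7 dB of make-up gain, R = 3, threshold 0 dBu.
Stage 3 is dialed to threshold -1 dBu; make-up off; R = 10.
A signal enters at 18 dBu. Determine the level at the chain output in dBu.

Stage 1: 38 dB above -20 dBu, reduced 2:1 to 19 dB above → -1 dBu.
Stage 2: -1 dBu is at or below the 0 dBu threshold — no compression; make-up brings it to 6 dBu.
Stage 3: overshoot 7 dB → 7/10 = 0.7 dB → -0.3 dBu.

-0.3 dBu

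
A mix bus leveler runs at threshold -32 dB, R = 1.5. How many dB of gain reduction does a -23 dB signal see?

The signal is 9 dB above threshold.
At 1.5:1, output sits 9/1.5 = 6 dB above threshold.
Gain reduction = 9 − 6 = 3 dB.

3 dB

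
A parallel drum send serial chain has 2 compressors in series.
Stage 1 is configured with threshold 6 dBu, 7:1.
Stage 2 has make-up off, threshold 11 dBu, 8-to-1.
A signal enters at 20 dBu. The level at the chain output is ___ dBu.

8 dBu

Stage 1: 20 dBu is 14 dB over 6 dBu; at 7:1 that becomes 2 dB over, giving 8 dBu.
Stage 2: 8 dBu ≤ 11 dBu, so stage 2 doesn't engage; output 8 dBu.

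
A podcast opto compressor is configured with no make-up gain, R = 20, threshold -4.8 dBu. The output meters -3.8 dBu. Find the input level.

Post-compression overshoot = -3.8 − (-4.8) = 1 dB.
Input overshoot = R × output overshoot = 20 dB → input = -4.8 + 20 = 15.2 dBu.

15.2 dBu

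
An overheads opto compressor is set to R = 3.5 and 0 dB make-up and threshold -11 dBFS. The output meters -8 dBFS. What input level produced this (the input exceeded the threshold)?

-0.5 dBFS

Post-compression overshoot = -8 − (-11) = 3 dB.
Input overshoot = R × output overshoot = 10.5 dB → input = -11 + 10.5 = -0.5 dBFS.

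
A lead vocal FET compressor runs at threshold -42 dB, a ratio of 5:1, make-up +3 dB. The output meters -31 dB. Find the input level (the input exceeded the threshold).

Remove make-up: -31 − 3 = -34 dB.
Post-compression overshoot = -34 − (-42) = 8 dB.
Undo the ratio: input overshoot = 8 × 5 = 40 dB, giving input = -2 dB.

-2 dB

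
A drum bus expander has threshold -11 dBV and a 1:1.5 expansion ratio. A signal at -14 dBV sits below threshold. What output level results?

-15.5 dBV

Undershoot = (-11) − (-14) = 3 dB.
At 1:1.5, that expands to 4.5 dB under threshold.
Output = -11 − 4.5 = -15.5 dBV.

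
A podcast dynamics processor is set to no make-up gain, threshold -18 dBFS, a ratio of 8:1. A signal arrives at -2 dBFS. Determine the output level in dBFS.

The input is 16 dB above the -18 dBFS threshold.
The 16 dB excess becomes 2 dB after 8:1 reduction.
So the level is -18 + 2 = -16 dBFS.

-16 dBFS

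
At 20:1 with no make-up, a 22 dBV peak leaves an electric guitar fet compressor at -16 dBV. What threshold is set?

Gain reduction = 22 − (-16) = 38 dB; output overshoot = GR / (R − 1) = 38 / 19 = 2 dB.
Threshold = output − output overshoot = -16 − 2 = -18 dBV.

-18 dBV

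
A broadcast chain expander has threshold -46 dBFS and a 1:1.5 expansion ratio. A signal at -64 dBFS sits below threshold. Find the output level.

Undershoot = (-46) − (-64) = 18 dB.
At 1:1.5, that expands to 27 dB under threshold.
Output = -46 − 27 = -73 dBFS.

-73 dBFS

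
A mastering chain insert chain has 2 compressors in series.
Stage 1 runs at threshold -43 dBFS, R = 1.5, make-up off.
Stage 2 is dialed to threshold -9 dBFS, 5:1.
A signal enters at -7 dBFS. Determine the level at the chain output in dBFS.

Stage 1: overshoot 36 dB → 36/1.5 = 24 dB → -19 dBFS.
Stage 2: below threshold (-19 ≤ -9); passes unchanged; output -19 dBFS.

-19 dBFS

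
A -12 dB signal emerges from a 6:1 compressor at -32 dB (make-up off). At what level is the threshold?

-36 dB

Input is 24 dB above T (since output overshoot × R = input overshoot: (-32 − T)·6 = -12 − T gives T = -36 dB).
Check: -36 + (-12 − (-36))/6 = -36 + 4 = -32 dB. ✓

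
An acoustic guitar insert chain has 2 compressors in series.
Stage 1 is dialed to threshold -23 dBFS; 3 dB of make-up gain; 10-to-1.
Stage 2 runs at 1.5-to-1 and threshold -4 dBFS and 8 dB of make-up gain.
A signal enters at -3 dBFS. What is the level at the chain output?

-10 dBFS

Stage 1: -3 dBFS is 20 dB over -23 dBFS; at 10:1 that becomes 2 dB over, giving -21 dBFS; +3 dB make-up → -18 dBFS.
Stage 2: -18 dBFS is at or below the -4 dBFS threshold — no compression; make-up brings it to -10 dBFS.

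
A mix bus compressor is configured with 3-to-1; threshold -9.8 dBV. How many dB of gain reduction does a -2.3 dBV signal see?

5 dB

The signal is 7.5 dB above threshold.
After 3:1 compression the overshoot becomes 7.5/3 = 2.5 dB.
So the signal is attenuated by 7.5 − 2.5 = 5 dB.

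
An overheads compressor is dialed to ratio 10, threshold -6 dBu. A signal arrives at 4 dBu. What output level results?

4 dBu sits 10 dB over threshold.
At 10:1 the overshoot is divided by 10, leaving 1 dB above threshold.
That puts the output at -5 dBu.

-5 dBu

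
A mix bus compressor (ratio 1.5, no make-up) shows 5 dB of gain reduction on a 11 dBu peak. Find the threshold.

-4 dBu

Let T be the threshold. Output overshoot = (input overshoot)/R, so 6 − T = (11 − T)/1.5.
1.5·(6 − T) = 11 − T → 0.5·T = 9 − 11 = -2.
T = -2/0.5 = -4 dBu.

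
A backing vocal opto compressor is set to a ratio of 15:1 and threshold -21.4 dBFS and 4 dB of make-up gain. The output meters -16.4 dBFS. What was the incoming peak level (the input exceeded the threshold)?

Stripping the +4 dB make-up gives -20.4 dBFS at the gain stage.
The compressed level sits -20.4 − (-21.4) = 1 dB over threshold.
Undo the ratio: input overshoot = 1 × 15 = 15 dB, giving input = -6.4 dBFS.

-6.4 dBFS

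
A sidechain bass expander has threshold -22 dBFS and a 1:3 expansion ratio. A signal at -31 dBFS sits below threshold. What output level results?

-49 dBFS

Undershoot = (-22) − (-31) = 9 dB.
At 1:3, that expands to 27 dB under threshold.
Output = -22 − 27 = -49 dBFS.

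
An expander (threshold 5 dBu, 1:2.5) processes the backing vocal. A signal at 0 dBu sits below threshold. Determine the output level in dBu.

Undershoot = 5 − 0 = 5 dB.
At 1:2.5, that expands to 12.5 dB under threshold.
Output = 5 − 12.5 = -7.5 dBu.

-7.5 dBu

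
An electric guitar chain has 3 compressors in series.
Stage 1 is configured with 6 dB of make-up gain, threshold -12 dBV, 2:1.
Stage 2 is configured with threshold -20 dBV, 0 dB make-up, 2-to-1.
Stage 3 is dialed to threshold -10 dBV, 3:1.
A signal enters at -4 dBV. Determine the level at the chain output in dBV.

-11 dBV

Stage 1: -4 dBV is 8 dB over -12 dBV; at 2:1 that becomes 4 dB over, giving -8 dBV; +6 dB make-up → -2 dBV.
Stage 2: -2 dBV is 18 dB over -20 dBV; at 2:1 that becomes 9 dB over, giving -11 dBV.
Stage 3: -11 dBV ≤ -10 dBV, so stage 3 doesn't engage; output -11 dBV.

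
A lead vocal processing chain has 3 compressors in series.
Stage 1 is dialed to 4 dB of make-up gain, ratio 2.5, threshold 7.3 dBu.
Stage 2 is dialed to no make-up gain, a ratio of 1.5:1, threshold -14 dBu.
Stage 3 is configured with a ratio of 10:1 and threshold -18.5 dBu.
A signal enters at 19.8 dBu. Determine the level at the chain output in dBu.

Stage 1: 12.5 dB above 7.3 dBu, reduced 2.5:1 to 5 dB above → 12.3 dBu; +4 dB make-up → 16.3 dBu.
Stage 2: overshoot 30.3 dB → 30.3/1.5 = 20.2 dB → 6.2 dBu.
Stage 3: 6.2 dBu is 24.7 dB over -18.5 dBu; at 10:1 that becomes 2.47 dB over, giving -16.03 dBu.

-16.03 dBu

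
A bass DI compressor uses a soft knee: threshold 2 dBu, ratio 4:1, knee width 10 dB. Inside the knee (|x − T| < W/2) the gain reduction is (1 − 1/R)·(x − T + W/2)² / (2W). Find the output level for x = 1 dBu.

x − T + W/2 = 1 − 2 + 5 = 4.
GR = (1 − 1/4) × 4² / 20 = 0.75 × 16 / 20 = 0.6 dB.
Output = 1 − 0.6 = 0.4 dBu.

0.4 dBu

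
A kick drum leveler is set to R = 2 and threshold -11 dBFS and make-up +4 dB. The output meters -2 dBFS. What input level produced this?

Before make-up, the level was -2 − 4 = -6 dBFS.
The compressed level sits -6 − (-11) = 5 dB over threshold.
Undo the ratio: input overshoot = 5 × 2 = 10 dB, giving input = -1 dBFS.

-1 dBFS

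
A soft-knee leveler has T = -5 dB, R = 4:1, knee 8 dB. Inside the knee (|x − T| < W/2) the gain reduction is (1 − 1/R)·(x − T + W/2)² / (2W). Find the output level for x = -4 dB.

x − T + W/2 = -4 − (-5) + 4 = 5.
GR = (1 − 1/4) × 5² / 16 = 0.75 × 25 / 16 = 1.171875 dB.
Output = -4 − 1.171875 = -5.171875 dB.

-5.171875 dB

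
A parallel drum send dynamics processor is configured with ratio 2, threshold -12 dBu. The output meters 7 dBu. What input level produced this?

The compressed level sits 7 − (-12) = 19 dB over threshold.
Input overshoot = R × output overshoot = 38 dB → input = -12 + 38 = 26 dBu.

26 dBu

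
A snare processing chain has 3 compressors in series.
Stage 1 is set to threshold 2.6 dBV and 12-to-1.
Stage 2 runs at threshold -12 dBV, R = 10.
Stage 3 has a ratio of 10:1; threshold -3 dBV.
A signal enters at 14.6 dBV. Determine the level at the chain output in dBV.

-10.44 dBV

Stage 1: 12 dB above 2.6 dBV, reduced 12:1 to 1 dB above → 3.6 dBV.
Stage 2: 3.6 dBV is 15.6 dB over -12 dBV; at 10:1 that becomes 1.56 dB over, giving -10.44 dBV.
Stage 3: -10.44 dBV is at or below the -3 dBV threshold — no compression; output -10.44 dBV.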